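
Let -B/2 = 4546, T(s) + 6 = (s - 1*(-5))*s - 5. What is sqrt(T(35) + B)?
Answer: I*sqrt(7703) ≈ 87.767*I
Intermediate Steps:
T(s) = -11 + s*(5 + s) (T(s) = -6 + ((s - 1*(-5))*s - 5) = -6 + ((s + 5)*s - 5) = -6 + ((5 + s)*s - 5) = -6 + (s*(5 + s) - 5) = -6 + (-5 + s*(5 + s)) = -11 + s*(5 + s))
B = -9092 (B = -2*4546 = -9092)
sqrt(T(35) + B) = sqrt((-11 + 35**2 + 5*35) - 9092) = sqrt((-11 + 1225 + 175) - 9092) = sqrt(1389 - 9092) = sqrt(-7703) = I*sqrt(7703)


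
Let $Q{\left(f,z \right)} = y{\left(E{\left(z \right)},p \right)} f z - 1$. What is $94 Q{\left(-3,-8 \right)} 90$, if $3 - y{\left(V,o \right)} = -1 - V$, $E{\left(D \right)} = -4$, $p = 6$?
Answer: $-8460$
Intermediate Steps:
$y{\left(V,o \right)} = 4 + V$ ($y{\left(V,o \right)} = 3 - \left(-1 - V\right) = 3 + \left(1 + V\right) = 4 + V$)
$Q{\left(f,z \right)} = -1$ ($Q{\left(f,z \right)} = \left(4 - 4\right) f z - 1 = 0 f z - 1 = 0 z - 1 = 0 - 1 = -1$)
$94 Q{\left(-3,-8 \right)} 90 = 94 \left(-1\right) 90 = \left(-94\right) 90 = -8460$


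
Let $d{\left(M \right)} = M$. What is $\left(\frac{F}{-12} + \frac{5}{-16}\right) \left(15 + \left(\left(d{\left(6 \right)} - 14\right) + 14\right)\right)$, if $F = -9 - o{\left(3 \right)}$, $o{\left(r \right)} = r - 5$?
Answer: $\frac{91}{16} \approx 5.6875$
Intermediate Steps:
$o{\left(r \right)} = -5 + r$
$F = -7$ ($F = -9 - \left(-5 + 3\right) = -9 - -2 = -9 + 2 = -7$)
$\left(\frac{F}{-12} + \frac{5}{-16}\right) \left(15 + \left(\left(d{\left(6 \right)} - 14\right) + 14\right)\right) = \left(- \frac{7}{-12} + \frac{5}{-16}\right) \left(15 + \left(\left(6 - 14\right) + 14\right)\right) = \left(\left(-7\right) \left(- \frac{1}{12}\right) + 5 \left(- \frac{1}{16}\right)\right) \left(15 + \left(-8 + 14\right)\right) = \left(\frac{7}{12} - \frac{5}{16}\right) \left(15 + 6\right) = \frac{13}{48} \cdot 21 = \frac{91}{16}$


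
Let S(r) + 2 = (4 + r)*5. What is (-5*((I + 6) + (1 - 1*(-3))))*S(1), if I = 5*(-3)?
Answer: 575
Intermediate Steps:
I = -15
S(r) = 18 + 5*r (S(r) = -2 + (4 + r)*5 = -2 + (20 + 5*r) = 18 + 5*r)
(-5*((I + 6) + (1 - 1*(-3))))*S(1) = (-5*((-15 + 6) + (1 - 1*(-3))))*(18 + 5*1) = (-5*(-9 + (1 + 3)))*(18 + 5) = -5*(-9 + 4)*23 = -5*(-5)*23 = 25*23 = 575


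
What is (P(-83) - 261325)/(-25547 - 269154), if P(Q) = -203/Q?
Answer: 21689772/24460183 ≈ 0.88674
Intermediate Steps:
(P(-83) - 261325)/(-25547 - 269154) = (-203/(-83) - 261325)/(-25547 - 269154) = (-203*(-1/83) - 261325)/(-294701) = (203/83 - 261325)*(-1/294701) = -21689772/83*(-1/294701) = 21689772/24460183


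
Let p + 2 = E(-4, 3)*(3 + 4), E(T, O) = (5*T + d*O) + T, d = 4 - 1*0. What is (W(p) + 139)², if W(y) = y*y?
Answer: 56776225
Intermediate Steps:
d = 4 (d = 4 + 0 = 4)
E(T, O) = 4*O + 6*T (E(T, O) = (5*T + 4*O) + T = (4*O + 5*T) + T = 4*O + 6*T)
p = -86 (p = -2 + (4*3 + 6*(-4))*(3 + 4) = -2 + (12 - 24)*7 = -2 - 12*7 = -2 - 84 = -86)
W(y) = y²
(W(p) + 139)² = ((-86)² + 139)² = (7396 + 139)² = 7535² = 56776225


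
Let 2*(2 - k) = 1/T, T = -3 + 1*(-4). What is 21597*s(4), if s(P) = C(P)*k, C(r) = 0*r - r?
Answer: -1252626/7 ≈ -1.7895e+5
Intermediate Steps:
C(r) = -r (C(r) = 0 - r = -r)
T = -7 (T = -3 - 4 = -7)
k = 29/14 (k = 2 - 1/(2*(-7)) = 2 - (-1)/(2*7) = 2 - 1/2*(-1/7) = 2 + 1/14 = 29/14 ≈ 2.0714)
s(P) = -29*P/14 (s(P) = -P*(29/14) = -29*P/14)
21597*s(4) = 21597*(-29/14*4) = 21597*(-58/7) = -1252626/7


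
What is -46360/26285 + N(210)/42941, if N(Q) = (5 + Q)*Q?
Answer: -160795402/225740837 ≈ -0.71230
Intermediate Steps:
N(Q) = Q*(5 + Q)
-46360/26285 + N(210)/42941 = -46360/26285 + (210*(5 + 210))/42941 = -46360*1/26285 + (210*215)*(1/42941) = -9272/5257 + 45150*(1/42941) = -9272/5257 + 45150/42941 = -160795402/225740837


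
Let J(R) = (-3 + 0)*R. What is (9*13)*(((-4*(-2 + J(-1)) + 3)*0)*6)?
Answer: 0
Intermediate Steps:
J(R) = -3*R
(9*13)*(((-4*(-2 + J(-1)) + 3)*0)*6) = (9*13)*(((-4*(-2 - 3*(-1)) + 3)*0)*6) = 117*(((-4*(-2 + 3) + 3)*0)*6) = 117*(((-4*1 + 3)*0)*6) = 117*(((-4 + 3)*0)*6) = 117*(-1*0*6) = 117*(0*6) = 117*0 = 0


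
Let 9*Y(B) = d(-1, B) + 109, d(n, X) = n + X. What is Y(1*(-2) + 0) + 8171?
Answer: 73645/9 ≈ 8182.8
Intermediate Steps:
d(n, X) = X + n
Y(B) = 12 + B/9 (Y(B) = ((B - 1) + 109)/9 = ((-1 + B) + 109)/9 = (108 + B)/9 = 12 + B/9)
Y(1*(-2) + 0) + 8171 = (12 + (1*(-2) + 0)/9) + 8171 = (12 + (-2 + 0)/9) + 8171 = (12 + (⅑)*(-2)) + 8171 = (12 - 2/9) + 8171 = 106/9 + 8171 = 73645/9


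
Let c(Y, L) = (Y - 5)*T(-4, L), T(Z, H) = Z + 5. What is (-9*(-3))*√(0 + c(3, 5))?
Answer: 27*I*√2 ≈ 38.184*I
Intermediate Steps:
T(Z, H) = 5 + Z
c(Y, L) = -5 + Y (c(Y, L) = (Y - 5)*(5 - 4) = (-5 + Y)*1 = -5 + Y)
(-9*(-3))*√(0 + c(3, 5)) = (-9*(-3))*√(0 + (-5 + 3)) = 27*√(0 - 2) = 27*√(-2) = 27*(I*√2) = 27*I*√2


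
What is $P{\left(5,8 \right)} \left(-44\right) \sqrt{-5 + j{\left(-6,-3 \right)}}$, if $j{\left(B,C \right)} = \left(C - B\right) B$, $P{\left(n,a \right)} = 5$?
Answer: $- 220 i \sqrt{23} \approx - 1055.1 i$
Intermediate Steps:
$j{\left(B,C \right)} = B \left(C - B\right)$
$P{\left(5,8 \right)} \left(-44\right) \sqrt{-5 + j{\left(-6,-3 \right)}} = 5 \left(-44\right) \sqrt{-5 - 6 \left(-3 - -6\right)} = - 220 \sqrt{-5 - 6 \left(-3 + 6\right)} = - 220 \sqrt{-5 - 18} = - 220 \sqrt{-23} = - 220 i \sqrt{23}$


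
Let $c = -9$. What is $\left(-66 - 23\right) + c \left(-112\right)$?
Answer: $919$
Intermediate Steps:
$\left(-66 - 23\right) + c \left(-112\right) = \left(-66 - 23\right) - -1008 = -89 + 1008 = 919$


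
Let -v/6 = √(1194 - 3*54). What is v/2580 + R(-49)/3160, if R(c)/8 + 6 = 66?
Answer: 12/79 - √258/215 ≈ 0.077190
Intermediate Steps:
R(c) = 480 (R(c) = -48 + 8*66 = -48 + 528 = 480)
v = -12*√258 (v = -6*√(1194 - 3*54) = -6*√(1194 - 162) = -12*√258 ≈ -192.75)
v/2580 + R(-49)/3160 = -12*√258/2580 + 480/3160 = -12*√258*(1/2580) + 480*(1/3160) = -√258/215 + 12/79 = 12/79 - √258/215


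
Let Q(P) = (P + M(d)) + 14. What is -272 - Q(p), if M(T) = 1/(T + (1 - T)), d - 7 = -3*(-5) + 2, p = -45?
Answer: -242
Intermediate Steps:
d = 24 (d = 7 + (-3*(-5) + 2) = 7 + (15 + 2) = 7 + 17 = 24)
M(T) = 1 (M(T) = 1/1 = 1)
Q(P) = 15 + P (Q(P) = (P + 1) + 14 = (1 + P) + 14 = 15 + P)
-272 - Q(p) = -272 - (15 - 45) = -272 - 1*(-30) = -272 + 30 = -242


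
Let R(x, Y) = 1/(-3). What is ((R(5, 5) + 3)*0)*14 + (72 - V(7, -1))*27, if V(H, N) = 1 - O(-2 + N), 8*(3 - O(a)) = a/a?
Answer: 15957/8 ≈ 1994.6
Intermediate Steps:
R(x, Y) = -⅓
O(a) = 23/8 (O(a) = 3 - a/(8*a) = 3 - ⅛*1 = 3 - ⅛ = 23/8)
V(H, N) = -15/8 (V(H, N) = 1 - 1*23/8 = 1 - 23/8 = -15/8)
((R(5, 5) + 3)*0)*14 + (72 - V(7, -1))*27 = ((-⅓ + 3)*0)*14 + (72 - 1*(-15/8))*27 = ((8/3)*0)*14 + (72 + 15/8)*27 = 0*14 + (591/8)*27 = 0 + 15957/8 = 15957/8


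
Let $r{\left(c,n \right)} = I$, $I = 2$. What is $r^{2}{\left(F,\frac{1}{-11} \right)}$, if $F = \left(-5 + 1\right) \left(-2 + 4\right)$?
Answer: $4$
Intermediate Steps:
$F = -8$ ($F = \left(-4\right) 2 = -8$)
$r{\left(c,n \right)} = 2$
$r^{2}{\left(F,\frac{1}{-11} \right)} = 2^{2} = 4$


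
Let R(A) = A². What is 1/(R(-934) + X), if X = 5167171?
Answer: 1/6039527 ≈ 1.6558e-7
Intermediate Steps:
1/(R(-934) + X) = 1/((-934)² + 5167171) = 1/(872356 + 5167171) = 1/6039527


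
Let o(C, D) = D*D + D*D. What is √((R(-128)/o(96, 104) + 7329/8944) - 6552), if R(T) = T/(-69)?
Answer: I*√155941369567545/154284 ≈ 80.939*I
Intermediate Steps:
R(T) = -T/69 (R(T) = T*(-1/69) = -T/69)
o(C, D) = 2*D² (o(C, D) = D² + D² = 2*D²)
√((R(-128)/o(96, 104) + 7329/8944) - 6552) = √(((-1/69*(-128))/((2*104²)) + 7329/8944) - 6552) = √((128/(69*((2*10816))) + 7329*(1/8944)) - 6552) = √(((128/69)/21632 + 7329/8944) - 6552) = √(((128/69)*(1/21632) + 7329/8944) - 6552) = √((1/11661 + 7329/8944) - 6552) = √(6574801/8022768 - 6552) = √(-52558601135/8022768) = I*√155941369567545/154284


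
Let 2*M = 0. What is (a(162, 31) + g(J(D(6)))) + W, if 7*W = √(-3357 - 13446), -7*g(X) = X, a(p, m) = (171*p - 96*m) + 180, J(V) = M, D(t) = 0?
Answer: 24906 + 3*I*√1867/7 ≈ 24906.0 + 18.518*I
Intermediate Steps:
M = 0 (M = (½)*0 = 0)
J(V) = 0
a(p, m) = 180 - 96*m + 171*p (a(p, m) = (-96*m + 171*p) + 180 = 180 - 96*m + 171*p)
g(X) = -X/7
W = 3*I*√1867/7 (W = √(-3357 - 13446)/7 = √(-16803)/7 = (3*I*√1867)/7 = 3*I*√1867/7 ≈ 18.518*I)
(a(162, 31) + g(J(D(6)))) + W = ((180 - 96*31 + 171*162) - ⅐*0) + 3*I*√1867/7 = ((180 - 2976 + 27702) + 0) + 3*I*√1867/7 = (24906 + 0) + 3*I*√1867/7 = 24906 + 3*I*√1867/7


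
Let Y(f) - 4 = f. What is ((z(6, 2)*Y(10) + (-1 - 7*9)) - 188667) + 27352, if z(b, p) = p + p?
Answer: -161323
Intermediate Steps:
z(b, p) = 2*p
Y(f) = 4 + f
((z(6, 2)*Y(10) + (-1 - 7*9)) - 188667) + 27352 = (((2*2)*(4 + 10) + (-1 - 7*9)) - 188667) + 27352 = ((4*14 + (-1 - 63)) - 188667) + 27352 = ((56 - 64) - 188667) + 27352 = (-8 - 188667) + 27352 = -188675 + 27352 = -161323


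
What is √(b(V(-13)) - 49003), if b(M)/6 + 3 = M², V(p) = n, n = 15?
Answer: I*√47671 ≈ 218.34*I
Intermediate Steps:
V(p) = 15
b(M) = -18 + 6*M²
√(b(V(-13)) - 49003) = √((-18 + 6*15²) - 49003) = √((-18 + 6*225) - 49003) = √((-18 + 1350) - 49003) = √(1332 - 49003) = √(-47671) = I*√47671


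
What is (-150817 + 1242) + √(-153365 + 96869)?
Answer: -149575 + 4*I*√3531 ≈ -1.4958e+5 + 237.69*I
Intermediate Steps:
(-150817 + 1242) + √(-153365 + 96869) = -149575 + √(-56496) = -149575 + 4*I*√3531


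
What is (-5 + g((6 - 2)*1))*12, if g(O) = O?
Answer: -12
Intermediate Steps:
(-5 + g((6 - 2)*1))*12 = (-5 + (6 - 2)*1)*12 = (-5 + 4*1)*12 = (-5 + 4)*12 = -1*12 = -12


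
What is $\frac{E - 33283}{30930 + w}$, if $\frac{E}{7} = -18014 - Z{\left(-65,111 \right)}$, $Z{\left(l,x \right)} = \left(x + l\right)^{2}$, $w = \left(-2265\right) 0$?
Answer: $- \frac{174193}{30930} \approx -5.6318$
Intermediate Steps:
$w = 0$
$Z{\left(l,x \right)} = \left(l + x\right)^{2}$
$E = -140910$ ($E = 7 \left(-18014 - \left(-65 + 111\right)^{2}\right) = 7 \left(-18014 - 46^{2}\right) = 7 \left(-18014 - 2116\right) = 7 \left(-20130\right) = -140910$)
$\frac{E - 33283}{30930 + w} = \frac{-140910 - 33283}{30930 + 0} = - \frac{174193}{30930}$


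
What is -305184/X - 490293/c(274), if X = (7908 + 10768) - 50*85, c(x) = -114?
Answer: 1173029307/274094 ≈ 4279.7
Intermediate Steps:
X = 14426 (X = 18676 - 4250 = 14426)
-305184/X - 490293/c(274) = -305184/14426 - 490293/(-114) = -305184*1/14426 - 490293*(-1/114) = -152592/7213 + 163431/38 = 1173029307/274094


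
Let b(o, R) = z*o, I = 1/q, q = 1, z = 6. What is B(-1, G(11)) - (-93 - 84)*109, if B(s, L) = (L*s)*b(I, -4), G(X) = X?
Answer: 19227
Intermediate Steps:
I = 1 (I = 1/1 = 1)
b(o, R) = 6*o
B(s, L) = 6*L*s (B(s, L) = (L*s)*(6*1) = (L*s)*6 = 6*L*s)
B(-1, G(11)) - (-93 - 84)*109 = 6*11*(-1) - (-93 - 84)*109 = -66 - (-177)*109 = -66 - 1*(-19293) = -66 + 19293 = 19227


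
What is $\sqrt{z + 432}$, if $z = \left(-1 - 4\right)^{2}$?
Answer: $\sqrt{457} \approx 21.378$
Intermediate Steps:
$z = 25$ ($z = \left(-5\right)^{2} = 25$)
$\sqrt{z + 432} = \sqrt{25 + 432} = \sqrt{457}$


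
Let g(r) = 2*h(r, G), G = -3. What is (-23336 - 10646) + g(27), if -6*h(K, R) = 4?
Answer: -101950/3 ≈ -33983.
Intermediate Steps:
h(K, R) = -⅔ (h(K, R) = -⅙*4 = -⅔)
g(r) = -4/3 (g(r) = 2*(-⅔) = -4/3)
(-23336 - 10646) + g(27) = (-23336 - 10646) - 4/3 = -33982 - 4/3 = -101950/3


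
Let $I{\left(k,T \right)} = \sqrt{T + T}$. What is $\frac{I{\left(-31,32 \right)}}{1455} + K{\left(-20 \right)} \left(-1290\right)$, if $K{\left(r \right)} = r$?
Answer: $\frac{37539008}{1455} \approx 25800.0$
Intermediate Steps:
$I{\left(k,T \right)} = \sqrt{2} \sqrt{T}$ ($I{\left(k,T \right)} = \sqrt{2 T} = \sqrt{2} \sqrt{T}$)
$\frac{I{\left(-31,32 \right)}}{1455} + K{\left(-20 \right)} \left(-1290\right) = \frac{\sqrt{2} \sqrt{32}}{1455} - -25800 = \sqrt{2} \cdot 4 \sqrt{2} \cdot \frac{1}{1455} + 25800 = 8 \cdot \frac{1}{1455} + 25800 = \frac{8}{1455} + 25800 = \frac{37539008}{1455}$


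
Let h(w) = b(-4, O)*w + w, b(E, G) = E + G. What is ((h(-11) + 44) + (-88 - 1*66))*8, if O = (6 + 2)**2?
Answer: -6248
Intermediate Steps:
O = 64 (O = 8**2 = 64)
h(w) = 61*w (h(w) = (-4 + 64)*w + w = 60*w + w = 61*w)
((h(-11) + 44) + (-88 - 1*66))*8 = ((61*(-11) + 44) + (-88 - 1*66))*8 = ((-671 + 44) + (-88 - 66))*8 = (-627 - 154)*8 = -781*8 = -6248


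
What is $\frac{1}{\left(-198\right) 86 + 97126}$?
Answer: $\frac{1}{80098} \approx 1.2485 \cdot 10^{-5}$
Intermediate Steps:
$\frac{1}{\left(-198\right) 86 + 97126} = \frac{1}{-17028 + 97126} = \frac{1}{80098}$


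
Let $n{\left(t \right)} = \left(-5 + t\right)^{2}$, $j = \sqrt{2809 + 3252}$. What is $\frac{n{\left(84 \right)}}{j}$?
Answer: $\frac{6241 \sqrt{6061}}{6061} \approx 80.165$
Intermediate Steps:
$j = \sqrt{6061} \approx 77.852$
$\frac{n{\left(84 \right)}}{j} = \frac{\left(-5 + 84\right)^{2}}{\sqrt{6061}} = 79^{2} \frac{\sqrt{6061}}{6061} = 6241 \frac{\sqrt{6061}}{6061} = \frac{6241 \sqrt{6061}}{6061}$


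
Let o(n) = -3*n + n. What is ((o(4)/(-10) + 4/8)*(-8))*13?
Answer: -676/5 ≈ -135.20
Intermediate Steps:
o(n) = -2*n
((o(4)/(-10) + 4/8)*(-8))*13 = ((-2*4/(-10) + 4/8)*(-8))*13 = ((-8*(-1/10) + 4*(1/8))*(-8))*13 = ((4/5 + 1/2)*(-8))*13 = ((13/10)*(-8))*13 = -52/5*13 = -676/5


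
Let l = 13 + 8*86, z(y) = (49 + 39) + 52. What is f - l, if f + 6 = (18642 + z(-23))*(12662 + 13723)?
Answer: 495562363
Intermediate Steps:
z(y) = 140 (z(y) = 88 + 52 = 140)
l = 701 (l = 13 + 688 = 701)
f = 495563064 (f = -6 + (18642 + 140)*(12662 + 13723) = -6 + 18782*26385 = -6 + 495563070 = 495563064)
f - l = 495563064 - 1*701 = 495563064 - 701 = 495562363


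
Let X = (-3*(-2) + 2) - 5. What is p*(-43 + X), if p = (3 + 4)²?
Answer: -1960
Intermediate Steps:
p = 49 (p = 7² = 49)
X = 3 (X = (6 + 2) - 5 = 8 - 5 = 3)
p*(-43 + X) = 49*(-43 + 3) = 49*(-40) = -1960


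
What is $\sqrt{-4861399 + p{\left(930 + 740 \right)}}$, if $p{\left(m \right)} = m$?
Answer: $i \sqrt{4859729} \approx 2204.5 i$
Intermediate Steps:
$\sqrt{-4861399 + p{\left(930 + 740 \right)}} = \sqrt{-4861399 + \left(930 + 740\right)} = \sqrt{-4861399 + 1670} = \sqrt{-4859729} = i \sqrt{4859729}$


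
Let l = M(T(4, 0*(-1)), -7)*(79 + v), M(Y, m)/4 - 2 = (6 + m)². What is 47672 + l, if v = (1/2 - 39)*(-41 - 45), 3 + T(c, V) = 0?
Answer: 88352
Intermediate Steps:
T(c, V) = -3 (T(c, V) = -3 + 0 = -3)
v = 3311 (v = (½ - 39)*(-86) = -77/2*(-86) = 3311)
M(Y, m) = 8 + 4*(6 + m)²
l = 40680 (l = (8 + 4*(6 - 7)²)*(79 + 3311) = (8 + 4*(-1)²)*3390 = (8 + 4*1)*3390 = (8 + 4)*3390 = 12*3390 = 40680)
47672 + l = 47672 + 40680 = 88352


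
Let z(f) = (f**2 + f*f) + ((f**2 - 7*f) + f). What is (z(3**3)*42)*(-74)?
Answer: -6293700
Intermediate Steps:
z(f) = -6*f + 3*f**2 (z(f) = (f**2 + f**2) + (f**2 - 6*f) = 2*f**2 + (f**2 - 6*f) = -6*f + 3*f**2)
(z(3**3)*42)*(-74) = ((3*3**3*(-2 + 3**3))*42)*(-74) = ((3*27*(-2 + 27))*42)*(-74) = ((3*27*25)*42)*(-74) = (2025*42)*(-74) = 85050*(-74) = -6293700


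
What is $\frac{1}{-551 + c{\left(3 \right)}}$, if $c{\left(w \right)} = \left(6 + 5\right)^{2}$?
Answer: $- \frac{1}{430} \approx -0.0023256$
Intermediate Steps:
$c{\left(w \right)} = 121$ ($c{\left(w \right)} = 11^{2} = 121$)
$\frac{1}{-551 + c{\left(3 \right)}} = \frac{1}{-551 + 121} = \frac{1}{-430} = - \frac{1}{430}$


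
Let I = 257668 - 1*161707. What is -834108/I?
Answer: -278036/31987 ≈ -8.6922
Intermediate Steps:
I = 95961 (I = 257668 - 161707 = 95961)
-834108/I = -834108/95961 = -834108*1/95961 = -278036/31987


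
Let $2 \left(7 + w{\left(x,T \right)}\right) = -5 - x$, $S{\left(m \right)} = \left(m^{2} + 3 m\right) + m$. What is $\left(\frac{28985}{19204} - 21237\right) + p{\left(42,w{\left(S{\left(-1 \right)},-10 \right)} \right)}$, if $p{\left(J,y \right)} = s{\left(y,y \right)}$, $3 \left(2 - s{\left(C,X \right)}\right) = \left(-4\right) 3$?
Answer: $- \frac{407691139}{19204} \approx -21230.0$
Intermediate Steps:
$s{\left(C,X \right)} = 6$ ($s{\left(C,X \right)} = 2 - \frac{\left(-4\right) 3}{3} = 2 - -4 = 2 + 4 = 6$)
$S{\left(m \right)} = m^{2} + 4 m$
$w{\left(x,T \right)} = - \frac{19}{2} - \frac{x}{2}$ ($w{\left(x,T \right)} = -7 + \frac{-5 - x}{2} = -7 - \left(\frac{5}{2} + \frac{x}{2}\right) = - \frac{19}{2} - \frac{x}{2}$)
$p{\left(J,y \right)} = 6$
$\left(\frac{28985}{19204} - 21237\right) + p{\left(42,w{\left(S{\left(-1 \right)},-10 \right)} \right)} = \left(\frac{28985}{19204} - 21237\right) + 6 = - \frac{407806363}{19204} + 6 = - \frac{407691139}{19204}$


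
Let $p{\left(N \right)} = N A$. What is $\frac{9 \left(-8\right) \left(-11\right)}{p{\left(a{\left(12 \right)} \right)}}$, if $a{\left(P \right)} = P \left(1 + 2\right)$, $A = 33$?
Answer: $\frac{2}{3} \approx 0.66667$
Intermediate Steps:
$a{\left(P \right)} = 3 P$ ($a{\left(P \right)} = P 3 = 3 P$)
$p{\left(N \right)} = 33 N$ ($p{\left(N \right)} = N 33 = 33 N$)
$\frac{9 \left(-8\right) \left(-11\right)}{p{\left(a{\left(12 \right)} \right)}} = \frac{9 \left(-8\right) \left(-11\right)}{33 \cdot 3 \cdot 12} = \frac{\left(-72\right) \left(-11\right)}{33 \cdot 36} = \frac{792}{1188} = 792 \cdot \frac{1}{1188} = \frac{2}{3}$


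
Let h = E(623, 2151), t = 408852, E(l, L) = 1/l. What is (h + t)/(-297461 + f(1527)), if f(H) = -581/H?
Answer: -388949495019/282981257944 ≈ -1.3745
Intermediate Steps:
h = 1/623 ≈ 0.0016051
(h + t)/(-297461 + f(1527)) = (1/623 + 408852)/(-297461 - 581/1527) = 254714797/(623*(-297461 - 581*1/1527)) = 254714797/(623*(-297461 - 581/1527)) = 254714797/(623*(-454223528/1527)) = (254714797/623)*(-1527/454223528) = -388949495019/282981257944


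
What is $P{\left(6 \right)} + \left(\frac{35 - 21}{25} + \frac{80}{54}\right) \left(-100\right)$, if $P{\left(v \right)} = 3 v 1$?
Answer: $- \frac{5026}{27} \approx -186.15$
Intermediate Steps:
$P{\left(v \right)} = 3 v$
$P{\left(6 \right)} + \left(\frac{35 - 21}{25} + \frac{80}{54}\right) \left(-100\right) = 3 \cdot 6 + \left(\frac{35 - 21}{25} + \frac{80}{54}\right) \left(-100\right) = 18 + \left(\left(35 - 21\right) \frac{1}{25} + 80 \cdot \frac{1}{54}\right) \left(-100\right) = 18 + \left(14 \cdot \frac{1}{25} + \frac{40}{27}\right) \left(-100\right) = 18 + \left(\frac{14}{25} + \frac{40}{27}\right) \left(-100\right) = 18 + \frac{1378}{675} \left(-100\right) = 18 - \frac{5512}{27} = - \frac{5026}{27}$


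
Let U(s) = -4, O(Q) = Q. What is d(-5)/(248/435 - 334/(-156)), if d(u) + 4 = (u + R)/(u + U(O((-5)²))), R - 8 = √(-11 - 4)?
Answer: -49010/30663 - 3770*I*√15/91989 ≈ -1.5983 - 0.15873*I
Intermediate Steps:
R = 8 + I*√15 (R = 8 + √(-11 - 4) = 8 + √(-15) = 8 + I*√15 ≈ 8.0 + 3.873*I)
d(u) = -4 + (8 + u + I*√15)/(-4 + u) (d(u) = -4 + (u + (8 + I*√15))/(u - 4) = -4 + (8 + u + I*√15)/(-4 + u))
d(-5)/(248/435 - 334/(-156)) = ((24 - 3*(-5) + I*√15)/(-4 - 5))/(248/435 - 334/(-156)) = ((24 + 15 + I*√15)/(-9))/(248*(1/435) - 334*(-1/156)) = (-(39 + I*√15)/9)/(248/435 + 167/78) = (-13/3 - I*√15/9)/(10221/3770) = (-13/3 - I*√15/9)*(3770/10221) = -49010/30663 - 3770*I*√15/91989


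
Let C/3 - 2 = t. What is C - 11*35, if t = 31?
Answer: -286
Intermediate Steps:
C = 99 (C = 6 + 3*31 = 6 + 93 = 99)
C - 11*35 = 99 - 11*35 = 99 - 385 = -286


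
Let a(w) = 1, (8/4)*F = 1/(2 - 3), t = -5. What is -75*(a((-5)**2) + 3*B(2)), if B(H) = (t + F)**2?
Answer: -27525/4 ≈ -6881.3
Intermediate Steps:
F = -1/2 (F = 1/(2*(2 - 3)) = (1/2)/(-1) = (1/2)*(-1) = -1/2 ≈ -0.50000)
B(H) = 121/4 (B(H) = (-5 - 1/2)**2 = (-11/2)**2 = 121/4)
-75*(a((-5)**2) + 3*B(2)) = -75*(1 + 3*(121/4)) = -75*(1 + 363/4) = -75*367/4 = -27525/4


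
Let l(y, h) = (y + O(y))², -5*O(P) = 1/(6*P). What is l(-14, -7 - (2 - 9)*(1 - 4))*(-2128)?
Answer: -656690179/1575 ≈ -4.1695e+5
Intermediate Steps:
O(P) = -1/(30*P) (O(P) = -1/(6*P)/5 = -1/(30*P))
l(y, h) = (y - 1/(30*y))²
l(-14, -7 - (2 - 9)*(1 - 4))*(-2128) = (-14 - 1/30/(-14))²*(-2128) = (-14 - 1/30*(-1/14))²*(-2128) = (-14 + 1/420)²*(-2128) = (-5879/420)²*(-2128) = (34562641/176400)*(-2128) = -656690179/1575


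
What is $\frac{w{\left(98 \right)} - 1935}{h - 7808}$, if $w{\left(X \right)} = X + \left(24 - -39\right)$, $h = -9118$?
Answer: $\frac{887}{8463} \approx 0.10481$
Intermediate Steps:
$w{\left(X \right)} = 63 + X$ ($w{\left(X \right)} = X + \left(24 + 39\right) = X + 63 = 63 + X$)
$\frac{w{\left(98 \right)} - 1935}{h - 7808} = \frac{\left(63 + 98\right) - 1935}{-9118 - 7808} = \frac{161 - 1935}{-16926} = \left(-1774\right) \left(- \frac{1}{16926}\right) = \frac{887}{8463}$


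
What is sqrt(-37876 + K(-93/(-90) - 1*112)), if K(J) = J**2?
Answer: I*sqrt(23006159)/30 ≈ 159.88*I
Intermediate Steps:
sqrt(-37876 + K(-93/(-90) - 1*112)) = sqrt(-37876 + (-93/(-90) - 1*112)**2) = sqrt(-37876 + (-93*(-1/90) - 112)**2) = sqrt(-37876 + (31/30 - 112)**2) = sqrt(-37876 + (-3329/30)**2) = sqrt(-37876 + 11082241/900) = sqrt(-23006159/900) = I*sqrt(23006159)/30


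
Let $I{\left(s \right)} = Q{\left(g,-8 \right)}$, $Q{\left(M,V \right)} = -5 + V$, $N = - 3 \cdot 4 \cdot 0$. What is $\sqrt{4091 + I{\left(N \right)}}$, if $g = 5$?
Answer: $\sqrt{4078} \approx 63.859$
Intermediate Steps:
$N = 0$ ($N = \left(-3\right) 0 = 0$)
$I{\left(s \right)} = -13$ ($I{\left(s \right)} = -5 - 8 = -13$)
$\sqrt{4091 + I{\left(N \right)}} = \sqrt{4091 - 13} = \sqrt{4078}$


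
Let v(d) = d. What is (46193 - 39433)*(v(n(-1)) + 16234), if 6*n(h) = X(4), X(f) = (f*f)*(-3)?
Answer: 109687760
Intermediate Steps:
X(f) = -3*f² (X(f) = f²*(-3) = -3*f²)
n(h) = -8 (n(h) = (-3*4²)/6 = (-3*16)/6 = (⅙)*(-48) = -8)
(46193 - 39433)*(v(n(-1)) + 16234) = (46193 - 39433)*(-8 + 16234) = 6760*16226 = 109687760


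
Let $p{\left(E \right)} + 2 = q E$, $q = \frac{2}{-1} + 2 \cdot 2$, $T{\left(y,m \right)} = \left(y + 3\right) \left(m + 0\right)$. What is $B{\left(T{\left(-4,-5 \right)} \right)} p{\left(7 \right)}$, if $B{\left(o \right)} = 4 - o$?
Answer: $-12$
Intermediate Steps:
$T{\left(y,m \right)} = m \left(3 + y\right)$ ($T{\left(y,m \right)} = \left(3 + y\right) m = m \left(3 + y\right)$)
$q = 2$ ($q = 2 \left(-1\right) + 4 = -2 + 4 = 2$)
$p{\left(E \right)} = -2 + 2 E$
$B{\left(T{\left(-4,-5 \right)} \right)} p{\left(7 \right)} = \left(4 - - 5 \left(3 - 4\right)\right) \left(-2 + 2 \cdot 7\right) = \left(4 - \left(-5\right) \left(-1\right)\right) \left(-2 + 14\right) = \left(4 - 5\right) 12 = \left(-1\right) 12 = -12$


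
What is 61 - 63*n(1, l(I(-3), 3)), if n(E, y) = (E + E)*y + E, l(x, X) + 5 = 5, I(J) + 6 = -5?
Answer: -2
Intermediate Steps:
I(J) = -11 (I(J) = -6 - 5 = -11)
l(x, X) = 0 (l(x, X) = -5 + 5 = 0)
n(E, y) = E + 2*E*y (n(E, y) = (2*E)*y + E = 2*E*y + E = E + 2*E*y)
61 - 63*n(1, l(I(-3), 3)) = 61 - 63*(1 + 2*0) = 61 - 63*(1 + 0) = 61 - 63 = -2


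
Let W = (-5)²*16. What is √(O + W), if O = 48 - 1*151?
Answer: 3*√33 ≈ 17.234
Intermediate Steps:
W = 400 (W = 25*16 = 400)
O = -103 (O = 48 - 151 = -103)
√(O + W) = √(-103 + 400) = √297 = 3*√33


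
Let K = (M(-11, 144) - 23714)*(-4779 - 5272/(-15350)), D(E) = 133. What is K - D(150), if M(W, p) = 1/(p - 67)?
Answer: 6088163541998/53725 ≈ 1.1332e+8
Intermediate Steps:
M(W, p) = 1/(-67 + p)
K = 6088170687423/53725 (K = (1/(-67 + 144) - 23714)*(-4779 - 5272/(-15350)) = (1/77 - 23714)*(-4779 - 5272*(-1/15350)) = (1/77 - 23714)*(-4779 + 2636/7675) = -1825977/77*(-36676189/7675) = 6088170687423/53725 ≈ 1.1332e+8)
K - D(150) = 6088170687423/53725 - 1*133 = 6088170687423/53725 - 133 = 6088163541998/53725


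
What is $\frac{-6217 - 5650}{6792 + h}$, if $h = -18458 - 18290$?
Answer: $\frac{11867}{29956} \approx 0.39615$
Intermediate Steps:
$h = -36748$ ($h = -18458 - 18290 = -36748$)
$\frac{-6217 - 5650}{6792 + h} = \frac{-6217 - 5650}{6792 - 36748} = - \frac{11867}{-29956} = \left(-11867\right) \left(- \frac{1}{29956}\right) = \frac{11867}{29956}$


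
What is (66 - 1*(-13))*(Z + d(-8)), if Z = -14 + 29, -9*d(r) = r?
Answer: 11297/9 ≈ 1255.2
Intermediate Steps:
d(r) = -r/9
Z = 15
(66 - 1*(-13))*(Z + d(-8)) = (66 - 1*(-13))*(15 - ⅑*(-8)) = (66 + 13)*(15 + 8/9) = 79*(143/9) = 11297/9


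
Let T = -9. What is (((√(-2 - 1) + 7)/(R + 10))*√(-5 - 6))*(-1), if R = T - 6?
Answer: -√33/5 + 7*I*√11/5 ≈ -1.1489 + 4.6433*I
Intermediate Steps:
R = -15 (R = -9 - 6 = -15)
(((√(-2 - 1) + 7)/(R + 10))*√(-5 - 6))*(-1) = (((√(-2 - 1) + 7)/(-15 + 10))*√(-5 - 6))*(-1) = (((√(-3) + 7)/(-5))*√(-11))*(-1) = (((I*√3 + 7)*(-⅕))*(I*√11))*(-1) = (((7 + I*√3)*(-⅕))*(I*√11))*(-1) = ((-7/5 - I*√3/5)*(I*√11))*(-1) = (I*√11*(-7/5 - I*√3/5))*(-1) = -I*√11*(-7/5 - I*√3/5)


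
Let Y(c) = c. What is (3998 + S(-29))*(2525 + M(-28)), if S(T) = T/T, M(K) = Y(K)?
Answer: 9985503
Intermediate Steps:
M(K) = K
S(T) = 1
(3998 + S(-29))*(2525 + M(-28)) = (3998 + 1)*(2525 - 28) = 3999*2497 = 9985503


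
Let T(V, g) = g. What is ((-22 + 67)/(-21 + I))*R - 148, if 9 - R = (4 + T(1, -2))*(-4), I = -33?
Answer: -973/6 ≈ -162.17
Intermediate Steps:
R = 17 (R = 9 - (4 - 2)*(-4) = 9 - 2*(-4) = 9 - 1*(-8) = 9 + 8 = 17)
((-22 + 67)/(-21 + I))*R - 148 = ((-22 + 67)/(-21 - 33))*17 - 148 = (45/(-54))*17 - 148 = (45*(-1/54))*17 - 148 = -⅚*17 - 148 = -85/6 - 148 = -973/6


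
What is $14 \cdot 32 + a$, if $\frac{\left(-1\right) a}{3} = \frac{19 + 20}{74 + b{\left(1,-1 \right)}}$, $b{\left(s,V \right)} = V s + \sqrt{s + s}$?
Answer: $\frac{2377955}{5327} + \frac{117 \sqrt{2}}{5327} \approx 446.43$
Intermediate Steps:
$b{\left(s,V \right)} = V s + \sqrt{2} \sqrt{s}$ ($b{\left(s,V \right)} = V s + \sqrt{2 s} = V s + \sqrt{2} \sqrt{s}$)
$a = - \frac{117}{73 + \sqrt{2}}$ ($a = - 3 \frac{19 + 20}{74 - \left(1 - \sqrt{2} \sqrt{1}\right)} = - 3 \frac{39}{74 - \left(1 - \sqrt{2} \cdot 1\right)} = - 3 \frac{39}{74 - \left(1 - \sqrt{2}\right)} = - 3 \frac{39}{73 + \sqrt{2}} = - \frac{117}{73 + \sqrt{2}} \approx -1.5723$)
$14 \cdot 32 + a = 14 \cdot 32 - \left(\frac{8541}{5327} - \frac{117 \sqrt{2}}{5327}\right) = 448 - \left(\frac{8541}{5327} - \frac{117 \sqrt{2}}{5327}\right) = \frac{2377955}{5327} + \frac{117 \sqrt{2}}{5327}$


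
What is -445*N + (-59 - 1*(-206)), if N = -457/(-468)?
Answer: -134569/468 ≈ -287.54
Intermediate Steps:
N = 457/468 (N = -457*(-1/468) = 457/468 ≈ 0.97650)
-445*N + (-59 - 1*(-206)) = -445*457/468 + (-59 - 1*(-206)) = -203365/468 + (-59 + 206) = -203365/468 + 147 = -134569/468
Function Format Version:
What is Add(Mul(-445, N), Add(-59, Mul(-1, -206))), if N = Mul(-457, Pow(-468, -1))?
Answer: Rational(-134569, 468) ≈ -287.54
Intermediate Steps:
N = Rational(457, 468) (N = Mul(-457, Rational(-1, 468)) = Rational(457, 468) ≈ 0.97650)
Add(Mul(-445, N), Add(-59, Mul(-1, -206))) = Add(Mul(-445, Rational(457, 468)), Add(-59, Mul(-1, -206))) = Add(Rational(-203365, 468), Add(-59, 206)) = Add(Rational(-203365, 468), 147) = Rational(-134569, 468)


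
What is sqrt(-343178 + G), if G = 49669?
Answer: 29*I*sqrt(349) ≈ 541.76*I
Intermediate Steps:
sqrt(-343178 + G) = sqrt(-343178 + 49669) = sqrt(-293509) = 29*I*sqrt(349)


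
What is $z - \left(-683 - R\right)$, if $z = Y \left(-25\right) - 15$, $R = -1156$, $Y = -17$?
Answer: $-63$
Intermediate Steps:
$z = 410$ ($z = \left(-17\right) \left(-25\right) - 15 = 425 - 15 = 410$)
$z - \left(-683 - R\right) = 410 - \left(-683 - -1156\right) = 410 - \left(-683 + 1156\right) = 410 - 473 = -63$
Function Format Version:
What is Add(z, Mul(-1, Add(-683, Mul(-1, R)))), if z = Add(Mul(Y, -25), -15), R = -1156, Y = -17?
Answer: -63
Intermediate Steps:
z = 410 (z = Add(Mul(-17, -25), -15) = Add(425, -15) = 410)
Add(z, Mul(-1, Add(-683, Mul(-1, R)))) = Add(410, Mul(-1, Add(-683, Mul(-1, -1156)))) = Add(410, Mul(-1, Add(-683, 1156))) = Add(410, Mul(-1, 473)) = Add(410, -473) = -63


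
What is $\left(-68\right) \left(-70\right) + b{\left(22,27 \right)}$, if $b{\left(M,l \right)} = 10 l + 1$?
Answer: $5031$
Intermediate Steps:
$b{\left(M,l \right)} = 1 + 10 l$
$\left(-68\right) \left(-70\right) + b{\left(22,27 \right)} = \left(-68\right) \left(-70\right) + \left(1 + 10 \cdot 27\right) = 4760 + \left(1 + 270\right) = 4760 + 271 = 5031$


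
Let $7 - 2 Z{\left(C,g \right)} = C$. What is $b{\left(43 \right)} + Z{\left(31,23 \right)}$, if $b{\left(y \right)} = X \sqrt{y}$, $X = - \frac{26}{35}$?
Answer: $-12 - \frac{26 \sqrt{43}}{35} \approx -16.871$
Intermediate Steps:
$Z{\left(C,g \right)} = \frac{7}{2} - \frac{C}{2}$
$X = - \frac{26}{35}$ ($X = \left(-26\right) \frac{1}{35} = - \frac{26}{35} \approx -0.74286$)
$b{\left(y \right)} = - \frac{26 \sqrt{y}}{35}$
$b{\left(43 \right)} + Z{\left(31,23 \right)} = - \frac{26 \sqrt{43}}{35} + \left(\frac{7}{2} - \frac{31}{2}\right) = - \frac{26 \sqrt{43}}{35} - 12 = -12 - \frac{26 \sqrt{43}}{35}$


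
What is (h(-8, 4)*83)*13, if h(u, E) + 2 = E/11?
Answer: -19422/11 ≈ -1765.6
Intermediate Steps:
h(u, E) = -2 + E/11
(h(-8, 4)*83)*13 = ((-2 + (1/11)*4)*83)*13 = ((-2 + 4/11)*83)*13 = -18/11*83*13 = -1494/11*13 = -19422/11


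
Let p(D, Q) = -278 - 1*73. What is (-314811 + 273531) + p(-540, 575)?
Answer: -41631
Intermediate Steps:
p(D, Q) = -351 (p(D, Q) = -278 - 73 = -351)
(-314811 + 273531) + p(-540, 575) = (-314811 + 273531) - 351 = -41280 - 351 = -41631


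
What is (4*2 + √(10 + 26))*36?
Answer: 504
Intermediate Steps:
(4*2 + √(10 + 26))*36 = (8 + √36)*36 = (8 + 6)*36 = 14*36 = 504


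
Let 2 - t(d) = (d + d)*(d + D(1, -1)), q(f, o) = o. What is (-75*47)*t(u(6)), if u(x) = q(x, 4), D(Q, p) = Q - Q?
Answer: 105750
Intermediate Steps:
D(Q, p) = 0
u(x) = 4
t(d) = 2 - 2*d² (t(d) = 2 - (d + d)*(d + 0) = 2 - 2*d*d = 2 - 2*d²)
(-75*47)*t(u(6)) = (-75*47)*(2 - 2*4²) = -3525*(2 - 2*16) = -3525*(2 - 32) = -3525*(-30) = 105750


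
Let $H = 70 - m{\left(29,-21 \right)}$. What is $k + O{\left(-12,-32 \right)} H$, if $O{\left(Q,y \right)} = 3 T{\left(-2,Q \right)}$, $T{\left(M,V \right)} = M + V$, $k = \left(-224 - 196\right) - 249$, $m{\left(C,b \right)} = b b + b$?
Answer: $14031$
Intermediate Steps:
$m{\left(C,b \right)} = b + b^{2}$ ($m{\left(C,b \right)} = b^{2} + b = b + b^{2}$)
$k = -669$ ($k = -420 - 249 = -669$)
$H = -350$ ($H = 70 - - 21 \left(1 - 21\right) = 70 - \left(-21\right) \left(-20\right) = 70 - 420 = -350$)
$O{\left(Q,y \right)} = -6 + 3 Q$ ($O{\left(Q,y \right)} = 3 \left(-2 + Q\right) = -6 + 3 Q$)
$k + O{\left(-12,-32 \right)} H = -669 + \left(-6 + 3 \left(-12\right)\right) \left(-350\right) = -669 + \left(-6 - 36\right) \left(-350\right) = -669 - -14700 = -669 + 14700 = 14031$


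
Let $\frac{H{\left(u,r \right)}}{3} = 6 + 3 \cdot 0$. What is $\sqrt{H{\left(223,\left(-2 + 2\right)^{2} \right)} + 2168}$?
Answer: $\sqrt{2186} \approx 46.755$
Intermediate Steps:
$H{\left(u,r \right)} = 18$ ($H{\left(u,r \right)} = 3 \left(6 + 3 \cdot 0\right) = 3 \left(6 + 0\right) = 3 \cdot 6 = 18$)
$\sqrt{H{\left(223,\left(-2 + 2\right)^{2} \right)} + 2168} = \sqrt{18 + 2168} = \sqrt{2186}$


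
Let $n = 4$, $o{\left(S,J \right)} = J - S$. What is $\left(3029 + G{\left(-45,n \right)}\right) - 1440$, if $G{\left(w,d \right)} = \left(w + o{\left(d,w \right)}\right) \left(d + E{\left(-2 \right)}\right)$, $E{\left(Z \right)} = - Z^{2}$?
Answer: $1589$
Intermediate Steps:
$G{\left(w,d \right)} = \left(-4 + d\right) \left(- d + 2 w\right)$ ($G{\left(w,d \right)} = \left(w - \left(d - w\right)\right) \left(d - \left(-2\right)^{2}\right) = \left(- d + 2 w\right) \left(d - 4\right) = \left(- d + 2 w\right) \left(-4 + d\right) = \left(-4 + d\right) \left(- d + 2 w\right)$)
$\left(3029 + G{\left(-45,n \right)}\right) - 1440 = \left(3029 + \left(\left(-8\right) \left(-45\right) + 4 \cdot 4 + 4 \left(-45\right) - 4 \left(4 - -45\right)\right)\right) - 1440 = \left(3029 + \left(360 + 16 - 180 - 4 \left(4 + 45\right)\right)\right) - 1440 = \left(3029 + \left(360 + 16 - 180 - 4 \cdot 49\right)\right) - 1440 = \left(3029 + \left(360 + 16 - 180 - 196\right)\right) - 1440 = \left(3029 + 0\right) - 1440 = 3029 - 1440 = 1589$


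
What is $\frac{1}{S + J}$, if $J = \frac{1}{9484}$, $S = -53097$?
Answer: $- \frac{9484}{503571947} \approx -1.8833 \cdot 10^{-5}$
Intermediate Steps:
$J = \frac{1}{9484} \approx 0.00010544$
$\frac{1}{S + J} = \frac{1}{-53097 + \frac{1}{9484}} = \frac{1}{- \frac{503571947}{9484}} = - \frac{9484}{503571947}$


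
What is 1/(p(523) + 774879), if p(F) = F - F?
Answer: 1/774879 ≈ 1.2905e-6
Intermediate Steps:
p(F) = 0
1/(p(523) + 774879) = 1/(0 + 774879) = 1/774879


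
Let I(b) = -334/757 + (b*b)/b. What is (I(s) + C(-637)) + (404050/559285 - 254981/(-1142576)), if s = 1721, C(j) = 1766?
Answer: 337410743633070089/96748478589424 ≈ 3487.5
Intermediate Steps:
I(b) = -334/757 + b (I(b) = -334*1/757 + b²/b = -334/757 + b)
(I(s) + C(-637)) + (404050/559285 - 254981/(-1142576)) = ((-334/757 + 1721) + 1766) + (404050/559285 - 254981/(-1142576)) = (1302463/757 + 1766) + (404050*(1/559285) - 254981*(-1/1142576)) = 2639325/757 + (80810/111857 + 254981/1142576) = 2639325/757 + 120852976277/127805123632 = 337410743633070089/96748478589424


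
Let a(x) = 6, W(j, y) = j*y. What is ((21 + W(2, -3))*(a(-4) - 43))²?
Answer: 308025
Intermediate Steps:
((21 + W(2, -3))*(a(-4) - 43))² = ((21 + 2*(-3))*(6 - 43))² = ((21 - 6)*(-37))² = (15*(-37))² = (-555)² = 308025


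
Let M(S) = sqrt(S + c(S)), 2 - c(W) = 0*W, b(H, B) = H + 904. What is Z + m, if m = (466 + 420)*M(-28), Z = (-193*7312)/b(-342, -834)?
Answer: -705608/281 + 886*I*sqrt(26) ≈ -2511.1 + 4517.7*I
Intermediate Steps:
b(H, B) = 904 + H
c(W) = 2 (c(W) = 2 - 0*W = 2 - 1*0 = 2 + 0 = 2)
M(S) = sqrt(2 + S) (M(S) = sqrt(S + 2) = sqrt(2 + S))
Z = -705608/281 (Z = (-193*7312)/(904 - 342) = -1411216/562 = -1411216*1/562 = -705608/281 ≈ -2511.1)
m = 886*I*sqrt(26) (m = (466 + 420)*sqrt(2 - 28) = 886*sqrt(-26) = 886*(I*sqrt(26)) = 886*I*sqrt(26) ≈ 4517.7*I)
Z + m = -705608/281 + 886*I*sqrt(26)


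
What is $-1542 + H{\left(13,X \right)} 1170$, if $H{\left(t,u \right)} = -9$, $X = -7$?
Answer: $-12072$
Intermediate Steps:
$-1542 + H{\left(13,X \right)} 1170 = -1542 - 10530 = -12072$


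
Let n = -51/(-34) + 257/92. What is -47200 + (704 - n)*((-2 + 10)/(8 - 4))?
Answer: -2106827/46 ≈ -45801.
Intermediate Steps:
n = 395/92 (n = -51*(-1/34) + 257*(1/92) = 3/2 + 257/92 = 395/92 ≈ 4.2935)
-47200 + (704 - n)*((-2 + 10)/(8 - 4)) = -47200 + (704 - 1*395/92)*((-2 + 10)/(8 - 4)) = -47200 + (704 - 395/92)*(8/4) = -47200 + 64373*(8*(¼))/92 = -47200 + (64373/92)*2 = -47200 + 64373/46 = -2106827/46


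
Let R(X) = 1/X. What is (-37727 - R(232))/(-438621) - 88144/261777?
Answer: -2226097800221/8879482122648 ≈ -0.25070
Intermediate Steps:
(-37727 - R(232))/(-438621) - 88144/261777 = (-37727 - 1/232)/(-438621) - 88144/261777 = (-37727 - 1*1/232)*(-1/438621) - 88144*1/261777 = (-37727 - 1/232)*(-1/438621) - 88144/261777 = -8752665/232*(-1/438621) - 88144/261777 = 2917555/33920024 - 88144/261777 = -2226097800221/8879482122648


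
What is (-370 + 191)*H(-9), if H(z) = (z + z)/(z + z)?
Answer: -179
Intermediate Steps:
H(z) = 1 (H(z) = (2*z)/((2*z)) = (2*z)*(1/(2*z)) = 1)
(-370 + 191)*H(-9) = (-370 + 191)*1 = -179*1 = -179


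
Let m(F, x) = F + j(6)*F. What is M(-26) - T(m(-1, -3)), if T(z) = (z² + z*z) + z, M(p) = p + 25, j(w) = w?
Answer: -92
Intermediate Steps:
M(p) = 25 + p
m(F, x) = 7*F (m(F, x) = F + 6*F = 7*F)
T(z) = z + 2*z² (T(z) = (z² + z²) + z = 2*z² + z = z + 2*z²)
M(-26) - T(m(-1, -3)) = (25 - 26) - 7*(-1)*(1 + 2*(7*(-1))) = -1 - (-7)*(1 + 2*(-7)) = -1 - (-7)*(1 - 14) = -1 - (-7)*(-13) = -1 - 1*91 = -1 - 91 = -92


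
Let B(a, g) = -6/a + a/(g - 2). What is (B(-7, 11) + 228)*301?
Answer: 617867/9 ≈ 68652.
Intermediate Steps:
B(a, g) = -6/a + a/(-2 + g)
(B(-7, 11) + 228)*301 = ((12 + (-7)**2 - 6*11)/((-7)*(-2 + 11)) + 228)*301 = (-1/7*(12 + 49 - 66)/9 + 228)*301 = (-1/7*1/9*(-5) + 228)*301 = (5/63 + 228)*301 = (14369/63)*301 = 617867/9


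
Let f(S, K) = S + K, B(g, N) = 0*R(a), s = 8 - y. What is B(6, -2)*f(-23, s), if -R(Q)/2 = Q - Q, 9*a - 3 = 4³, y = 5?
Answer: 0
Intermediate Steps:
s = 3 (s = 8 - 1*5 = 8 - 5 = 3)
a = 67/9 (a = ⅓ + (⅑)*4³ = ⅓ + (⅑)*64 = ⅓ + 64/9 = 67/9 ≈ 7.4444)
R(Q) = 0 (R(Q) = -2*(Q - Q) = -2*0 = 0)
B(g, N) = 0 (B(g, N) = 0*0 = 0)
f(S, K) = K + S
B(6, -2)*f(-23, s) = 0*(3 - 23) = 0*(-20) = 0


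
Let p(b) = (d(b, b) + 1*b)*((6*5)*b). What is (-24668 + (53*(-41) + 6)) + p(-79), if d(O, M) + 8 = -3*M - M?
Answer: -569565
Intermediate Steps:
d(O, M) = -8 - 4*M (d(O, M) = -8 + (-3*M - M) = -8 - 4*M)
p(b) = 30*b*(-8 - 3*b) (p(b) = ((-8 - 4*b) + 1*b)*((6*5)*b) = ((-8 - 4*b) + b)*(30*b) = (-8 - 3*b)*(30*b) = 30*b*(-8 - 3*b))
(-24668 + (53*(-41) + 6)) + p(-79) = (-24668 + (53*(-41) + 6)) - 30*(-79)*(8 + 3*(-79)) = (-24668 + (-2173 + 6)) - 30*(-79)*(8 - 237) = (-24668 - 2167) - 30*(-79)*(-229) = -26835 - 542730 = -569565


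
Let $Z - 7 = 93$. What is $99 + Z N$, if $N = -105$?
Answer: $-10401$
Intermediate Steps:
$Z = 100$ ($Z = 7 + 93 = 100$)
$99 + Z N = 99 + 100 \left(-105\right) = 99 - 10500 = -10401$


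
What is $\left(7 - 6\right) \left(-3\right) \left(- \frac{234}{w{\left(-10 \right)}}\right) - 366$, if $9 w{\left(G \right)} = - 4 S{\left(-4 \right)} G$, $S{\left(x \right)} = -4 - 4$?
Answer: $- \frac{61719}{160} \approx -385.74$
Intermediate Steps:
$S{\left(x \right)} = -8$
$w{\left(G \right)} = \frac{32 G}{9}$ ($w{\left(G \right)} = \frac{\left(-4\right) \left(-8\right) G}{9} = \frac{32 G}{9}$)
$\left(7 - 6\right) \left(-3\right) \left(- \frac{234}{w{\left(-10 \right)}}\right) - 366 = \left(7 - 6\right) \left(-3\right) \left(- \frac{234}{\frac{32}{9} \left(-10\right)}\right) - 366 = 1 \left(-3\right) \left(- \frac{234}{- \frac{320}{9}}\right) - 366 = - 3 \left(\left(-234\right) \left(- \frac{9}{320}\right)\right) - 366 = \left(-3\right) \frac{1053}{160} - 366 = - \frac{3159}{160} - 366 = - \frac{61719}{160}$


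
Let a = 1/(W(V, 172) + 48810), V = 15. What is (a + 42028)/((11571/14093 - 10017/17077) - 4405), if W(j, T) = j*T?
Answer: -519795328172232281/54477408975988410 ≈ -9.5415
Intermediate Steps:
W(j, T) = T*j
a = 1/51390 (a = 1/(172*15 + 48810) = 1/(2580 + 48810) = 1/51390 ≈ 1.9459e-5)
(a + 42028)/((11571/14093 - 10017/17077) - 4405) = (1/51390 + 42028)/((11571/14093 - 10017/17077) - 4405) = 2159818921/(51390*((11571*(1/14093) - 10017*1/17077) - 4405)) = 2159818921/(51390*((11571/14093 - 10017/17077) - 4405)) = 2159818921/(51390*(56428386/240666161 - 4405)) = 2159818921/(51390*(-1060078010819/240666161)) = (2159818921/51390)*(-240666161/1060078010819) = -519795328172232281/54477408975988410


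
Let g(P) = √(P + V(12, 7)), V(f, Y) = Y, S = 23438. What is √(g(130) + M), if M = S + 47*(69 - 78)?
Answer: √(23015 + √137) ≈ 151.75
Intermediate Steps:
g(P) = √(7 + P) (g(P) = √(P + 7) = √(7 + P))
M = 23015 (M = 23438 + 47*(69 - 78) = 23438 + 47*(-9) = 23438 - 423 = 23015)
√(g(130) + M) = √(√(7 + 130) + 23015) = √(√137 + 23015) = √(23015 + √137)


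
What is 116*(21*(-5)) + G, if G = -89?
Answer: -12269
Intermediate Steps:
116*(21*(-5)) + G = 116*(21*(-5)) - 89 = 116*(-105) - 89 = -12180 - 89 = -12269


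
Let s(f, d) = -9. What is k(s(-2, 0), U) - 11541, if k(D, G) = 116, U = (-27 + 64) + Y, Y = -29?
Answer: -11425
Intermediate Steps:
U = 8 (U = (-27 + 64) - 29 = 37 - 29 = 8)
k(s(-2, 0), U) - 11541 = 116 - 11541 = -11425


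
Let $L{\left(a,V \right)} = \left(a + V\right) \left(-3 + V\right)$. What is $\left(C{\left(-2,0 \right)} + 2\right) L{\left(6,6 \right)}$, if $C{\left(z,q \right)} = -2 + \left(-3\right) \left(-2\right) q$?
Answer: $0$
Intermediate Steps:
$L{\left(a,V \right)} = \left(-3 + V\right) \left(V + a\right)$ ($L{\left(a,V \right)} = \left(V + a\right) \left(-3 + V\right) = \left(-3 + V\right) \left(V + a\right)$)
$C{\left(z,q \right)} = -2 + 6 q$
$\left(C{\left(-2,0 \right)} + 2\right) L{\left(6,6 \right)} = \left(\left(-2 + 6 \cdot 0\right) + 2\right) \left(6^{2} - 18 - 18 + 6 \cdot 6\right) = \left(\left(-2 + 0\right) + 2\right) \left(36 - 18 - 18 + 36\right) = \left(-2 + 2\right) 36 = 0 \cdot 36 = 0$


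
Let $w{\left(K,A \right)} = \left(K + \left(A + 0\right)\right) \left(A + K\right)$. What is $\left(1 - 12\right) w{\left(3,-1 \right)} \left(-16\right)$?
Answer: $704$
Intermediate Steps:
$w{\left(K,A \right)} = \left(A + K\right)^{2}$ ($w{\left(K,A \right)} = \left(K + A\right) \left(A + K\right) = \left(A + K\right) \left(A + K\right) = \left(A + K\right)^{2}$)
$\left(1 - 12\right) w{\left(3,-1 \right)} \left(-16\right) = \left(1 - 12\right) \left(-1 + 3\right)^{2} \left(-16\right) = \left(1 - 12\right) 2^{2} \left(-16\right) = \left(-11\right) 4 \left(-16\right) = \left(-44\right) \left(-16\right) = 704$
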